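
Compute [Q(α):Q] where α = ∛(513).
[Q(α):Q] = 3

The minimal polynomial of α is x^3 - 513, irreducible over Q since 513 is not a perfect cube (so x^3 - 513 has no rational root). Hence [Q(α):Q] = deg(m_α) = 3.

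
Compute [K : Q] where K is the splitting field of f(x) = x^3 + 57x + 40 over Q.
[K : Q] = 6

By the rational root test, any rational root of the monic integer polynomial f(x) = x^3 + 57x + 40 must be an integer dividing the constant term 40, i.e. one of ±{1, 2, 4, 5, 8, 10, 20, 40}. Evaluating: f(1) = 98, f(-1) = -18, f(2) = 162, f(-2) = -82, f(4) = 332, f(-4) = -252, f(5) = 450, f(-5) = -370, f(8) = 1008, f(-8) = -928, f(10) = 1610, f(-10) = -1530, f(20) = 9180, f(-20) = -9100, f(40) = 66320, f(-40) = -66240; none is 0, so f has no rational root and is therefore irreducible over Q (a cubic with no linear factor over a field is irreducible). For an irreducible cubic, the Galois group is A_3 or S_3 according as the discriminant disc(f) = -4a^3 - 27b^2 = -4·(57)^3 - 27·(40)^2 = -783972 is or is not a square in Q. Here disc(f) = -783972 is not a perfect square in Q, so the Galois group of f over Q is not contained in A_3 and must be all of S_3. The splitting field has degree |S_3| = 6 over Q, so [K : Q] = 6.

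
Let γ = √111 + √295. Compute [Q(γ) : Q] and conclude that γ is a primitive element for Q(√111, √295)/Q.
[Q(γ) : Q] = 4 (equivalently, Q(γ) = Q(√111, √295))

Obviously Q(γ) ⊆ Q(√111, √295), and [Q(√111, √295):Q] = 4 (since 111, 295 are distinct squarefree integers > 1 with 32745 not a perfect square). To show equality we compute the minimal polynomial of γ. From γ = √111 + √295: γ^2 = 111 + 2√(32745) + 295 = 406 + 2√(32745), so γ^2 - 406 = 2√(32745); squaring, (γ^2 - 406)^2 = 4·32745, i.e. γ^4 - 812γ^2 + 164836 - 130980 = 0, i.e. γ^4 - 812γ^2 + 33856 = 0. So γ is a root of x^4 - 812x^2 + 33856. This polynomial is irreducible over Q: it has no rational root (each ±√111 ± √295 is irrational), and any factorization into two quadratics over Q would force √(32745) ∈ Q (pairing opposite roots) or √111, √295 ∈ Q (other pairings), all impossible. Hence [Q(γ):Q] = 4 = [Q(√111, √295):Q], so Q(γ) = Q(√111, √295).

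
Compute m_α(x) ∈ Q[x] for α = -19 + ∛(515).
m_α(x) = x^3 + 57x^2 + 1083x + 6344

Set β = α + 19 = ∛(515), so β^3 = 515. Then (α + 19)^3 - 515 = 0, i.e. α is a root of g(x) = (x + 19)^3 - 515 = x^3 + 57x^2 + 1083x + 6344. Since g(x) = h(x + 19) where h(x) = x^3 - 515, and h is irreducible over Q (because 515 is not a perfect cube, so h has no rational root, and a monic cubic with no rational root is irreducible), g is also irreducible (irreducibility is preserved under the substitution x → x + 19). Hence m_α(x) = x^3 + 57x^2 + 1083x + 6344.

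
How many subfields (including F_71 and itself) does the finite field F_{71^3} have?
F_{71^3} has 2 subfields

The subfields of F_{p^n} are exactly the fields F_{p^d} for d | n (each is the fixed field of the unique index-d subgroup of Gal(F_{p^n}/F_p) ≅ Z/nZ). The divisors of n = 3 are {1, 3}, giving 2 subfields: F_{71^1}, F_{71^3}.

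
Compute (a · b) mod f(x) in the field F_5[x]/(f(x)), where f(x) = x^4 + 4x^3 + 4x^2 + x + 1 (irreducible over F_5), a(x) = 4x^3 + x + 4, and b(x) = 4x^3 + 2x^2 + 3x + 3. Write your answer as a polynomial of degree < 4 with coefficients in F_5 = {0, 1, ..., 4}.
a · b ≡ 4x^3 + 2x^2 + 1 (mod f(x))

Multiply in F_5[x]: a(x)·b(x) = (4x^3 + x + 4)·(4x^3 + 2x^2 + 3x + 3) = x^6 + 3x^5 + x^4 + x^2 + 2. This has degree ≥ 4, so divide by f(x) over F_5: x^6 + 3x^5 + x^4 + x^2 + 2 = (x^2 + 4x + 1)·(x^4 + 4x^3 + 4x^2 + x + 1) + (4x^3 + 2x^2 + 1). Hence a·b ≡ 4x^3 + 2x^2 + 1 (mod f). (F_5[x]/(f) is a field with 5^4 = 625 elements since f is irreducible of degree 4.)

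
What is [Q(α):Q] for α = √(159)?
[Q(α):Q] = 2

[Q(α):Q] equals the degree of the minimal polynomial of α. Here α^2 = 159 and x^2 - 159 is irreducible (d = 159 is squarefree, ≠ 1, hence not a square), so deg(m_α) = 2. Thus [Q(α):Q] = 2.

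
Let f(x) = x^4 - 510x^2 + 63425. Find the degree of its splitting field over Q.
[K : Q] = 4

Solving the quadratic in x^2: x^2 = (510 ± √(510^2 - 4·63425))/2 = (510 ± √6400)/2 = (510 ± 80)/2, giving x^2 = 215 or x^2 = 295. So f(x) = (x^2 - 215)(x^2 - 295) and the roots of f are ±√215, ±√295. Hence the splitting field is K = Q(√215, √295). Since 215 and 295 are distinct squarefree integers > 1, their product 63425 is not a perfect square, so √295 ∉ Q(√215). By the tower law [K:Q] = [Q(√215,√295):Q(√215)] · [Q(√215):Q] = 2 · 2 = 4.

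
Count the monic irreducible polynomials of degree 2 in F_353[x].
There are 62128 monic irreducible polynomials of degree 2 over F_353

Each element of F_{353^2} that lies in no proper subfield is a root of exactly one monic irreducible of degree 2 over F_353, and each such polynomial has 2 distinct roots in F_{353^2}. By Möbius inversion the count is N_353(2) = (1/2) Σ_{d|2} μ(2/d) · 353^d = (1/2)(μ(2)·353^1 + μ(1)·353^2) = 124256/2 = 62128.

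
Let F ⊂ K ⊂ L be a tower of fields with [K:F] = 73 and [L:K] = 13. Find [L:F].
[L:F] = 949

The tower law says that for any tower of field extensions F ⊂ K ⊂ L with finite degrees, [L:F] = [L:K] · [K:F]. Here this gives [L:F] = 13 · 73 = 949.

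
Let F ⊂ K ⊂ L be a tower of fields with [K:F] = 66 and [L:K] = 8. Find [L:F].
[L:F] = 528

The tower law says that for any tower of field extensions F ⊂ K ⊂ L with finite degrees, [L:F] = [L:K] · [K:F]. Here this gives [L:F] = 8 · 66 = 528.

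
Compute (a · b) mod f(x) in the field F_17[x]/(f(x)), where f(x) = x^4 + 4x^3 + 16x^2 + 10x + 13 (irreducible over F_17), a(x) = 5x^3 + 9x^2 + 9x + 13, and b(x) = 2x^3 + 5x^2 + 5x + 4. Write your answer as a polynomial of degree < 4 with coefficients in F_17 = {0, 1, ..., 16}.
a · b ≡ x^3 + 4x^2 + x + 5 (mod f(x))

Multiply in F_17[x]: a(x)·b(x) = (5x^3 + 9x^2 + 9x + 13)·(2x^3 + 5x^2 + 5x + 4) = 10x^6 + 9x^5 + 3x^4 + 10x^2 + 16x + 1. This has degree ≥ 4, so divide by f(x) over F_17: 10x^6 + 9x^5 + 3x^4 + 10x^2 + 16x + 1 = (10x^2 + 3x + 1)·(x^4 + 4x^3 + 16x^2 + 10x + 13) + (x^3 + 4x^2 + x + 5). Hence a·b ≡ x^3 + 4x^2 + x + 5 (mod f). (F_17[x]/(f) is a field with 17^4 = 83521 elements since f is irreducible of degree 4.)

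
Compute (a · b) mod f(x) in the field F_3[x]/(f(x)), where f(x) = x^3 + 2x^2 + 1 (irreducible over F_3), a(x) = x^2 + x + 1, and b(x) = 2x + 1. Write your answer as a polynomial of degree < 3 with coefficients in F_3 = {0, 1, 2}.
a · b ≡ 2x^2 + 2 (mod f(x))

Multiply in F_3[x]: a(x)·b(x) = (x^2 + x + 1)·(2x + 1) = 2x^3 + 1. This has degree ≥ 3, so divide by f(x) over F_3: 2x^3 + 1 = (2)·(x^3 + 2x^2 + 1) + (2x^2 + 2). Hence a·b ≡ 2x^2 + 2 (mod f). (F_3[x]/(f) is a field with 3^3 = 27 elements since f is irreducible of degree 3.)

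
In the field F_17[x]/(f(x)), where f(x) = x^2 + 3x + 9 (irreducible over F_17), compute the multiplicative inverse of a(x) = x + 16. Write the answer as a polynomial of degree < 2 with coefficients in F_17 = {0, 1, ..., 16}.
a(x)^(-1) ≡ 13x + 1 (mod f(x))

Since f is irreducible over F_17, F_17[x]/(f) is a field and a(x) ≠ 0 has an inverse. Apply the extended Euclidean algorithm to f(x) and a(x) in F_17[x]: f(x) = (x + 4)·a(x) + (13). The last nonzero remainder is the constant 13 = gcd(f, a) in F_17. Back-substituting through the division chain expresses 13 = s(x)·a(x) + t(x)·f(x) with s(x) ≡ 16x + 13 (mod f), so (16x + 13)·a(x) ≡ 13 (mod f). Multiplying by 13^(-1) ≡ 4 in F_17 gives a(x)^(-1) ≡ 4·(16x + 13) ≡ 13x + 1 (mod f). Check: (x + 16)·(13x + 1) = 13x^2 + 5x + 16 ≡ 1 (mod x^2 + 3x + 9).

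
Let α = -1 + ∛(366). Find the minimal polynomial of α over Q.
m_α(x) = x^3 + 3x^2 + 3x - 365

Set β = α + 1 = ∛(366), so β^3 = 366. Then (α + 1)^3 - 366 = 0, i.e. α is a root of g(x) = (x + 1)^3 - 366 = x^3 + 3x^2 + 3x - 365. Since g(x) = h(x + 1) where h(x) = x^3 - 366, and h is irreducible over Q (because 366 is not a perfect cube, so h has no rational root, and a monic cubic with no rational root is irreducible), g is also irreducible (irreducibility is preserved under the substitution x → x + 1). Hence m_α(x) = x^3 + 3x^2 + 3x - 365.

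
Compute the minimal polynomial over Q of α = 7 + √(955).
m_α(x) = x^2 - 14x - 906

From α - 7 = √(955), squaring gives (α - 7)^2 = 955, i.e. α^2 - 14α + 49 = 955, so α^2 - 14α - 906 = 0. The discriminant of x^2 - 14x - 906 is (-14)^2 - 4·(-906) = 196 + 3624 = 3820, and 4·(955) is not a perfect square in Q since 955 is squarefree and ≠ 1. Hence x^2 - 14x - 906 is irreducible over Q and is the minimal polynomial of α.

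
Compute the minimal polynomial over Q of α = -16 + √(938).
m_α(x) = x^2 + 32x - 682

From α + 16 = √(938), squaring gives (α + 16)^2 = 938, i.e. α^2 + 32α + 256 = 938, so α^2 + 32α - 682 = 0. The discriminant of x^2 + 32x - 682 is (32)^2 - 4·(-682) = 1024 + 2728 = 3752, and 4·(938) is not a perfect square in Q since 938 is squarefree and ≠ 1. Hence x^2 + 32x - 682 is irreducible over Q and is the minimal polynomial of α.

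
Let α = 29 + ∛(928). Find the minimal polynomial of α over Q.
m_α(x) = x^3 - 87x^2 + 2523x - 25317

Set β = α - 29 = ∛(928), so β^3 = 928. Then (α - 29)^3 - 928 = 0, i.e. α is a root of g(x) = (x - 29)^3 - 928 = x^3 - 87x^2 + 2523x - 25317. Since g(x) = h(x - 29) where h(x) = x^3 - 928, and h is irreducible over Q (because 928 is not a perfect cube, so h has no rational root, and a monic cubic with no rational root is irreducible), g is also irreducible (irreducibility is preserved under the substitution x → x - 29). Hence m_α(x) = x^3 - 87x^2 + 2523x - 25317.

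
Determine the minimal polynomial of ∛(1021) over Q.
m_α(x) = x^3 - 1021

α satisfies α^3 = 1021, so x^3 - 1021 annihilates α. By the rational root test, a rational root p/q (in lowest terms) of x^3 - 1021 would satisfy p^3 = 1021 q^3, forcing q = 1 and p^3 = 1021; but 1021 is not a perfect cube, contradiction. A monic cubic over Q with no rational root is irreducible (any nontrivial factorization would include a linear factor). Hence x^3 - 1021 is the minimal polynomial of α, and in particular [Q(α):Q] = 3.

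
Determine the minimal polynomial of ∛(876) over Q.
m_α(x) = x^3 - 876

α satisfies α^3 = 876, so x^3 - 876 annihilates α. By the rational root test, a rational root p/q (in lowest terms) of x^3 - 876 would satisfy p^3 = 876 q^3, forcing q = 1 and p^3 = 876; but 876 is not a perfect cube, contradiction. A monic cubic over Q with no rational root is irreducible (any nontrivial factorization would include a linear factor). Hence x^3 - 876 is the minimal polynomial of α, and in particular [Q(α):Q] = 3.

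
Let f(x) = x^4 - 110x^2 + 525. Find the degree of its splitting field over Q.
[K : Q] = 4

Solving the quadratic in x^2: x^2 = (110 ± √(110^2 - 4·525))/2 = (110 ± √10000)/2 = (110 ± 100)/2, giving x^2 = 5 or x^2 = 105. So f(x) = (x^2 - 5)(x^2 - 105) and the roots of f are ±√5, ±√105. Hence the splitting field is K = Q(√5, √105). Since 5 and 105 are distinct squarefree integers > 1, their product 525 is not a perfect square, so √105 ∉ Q(√5). By the tower law [K:Q] = [Q(√5,√105):Q(√5)] · [Q(√5):Q] = 2 · 2 = 4.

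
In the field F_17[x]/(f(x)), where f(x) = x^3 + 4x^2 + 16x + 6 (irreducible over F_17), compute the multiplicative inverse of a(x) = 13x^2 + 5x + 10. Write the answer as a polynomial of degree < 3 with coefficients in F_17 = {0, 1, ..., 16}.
a(x)^(-1) ≡ 9x^2 + 2x + 5 (mod f(x))

Since f is irreducible over F_17, F_17[x]/(f) is a field and a(x) ≠ 0 has an inverse. Apply the extended Euclidean algorithm to f(x) and a(x) in F_17[x]: f(x) = (4x + 4)·a(x) + (7x);  a(x) = (14x + 8)·(7x) + (10). The last nonzero remainder is the constant 10 = gcd(f, a) in F_17. Back-substituting through the division chain expresses 10 = s(x)·a(x) + t(x)·f(x) with s(x) ≡ 5x^2 + 3x + 16 (mod f), so (5x^2 + 3x + 16)·a(x) ≡ 10 (mod f). Multiplying by 10^(-1) ≡ 12 in F_17 gives a(x)^(-1) ≡ 12·(5x^2 + 3x + 16) ≡ 9x^2 + 2x + 5 (mod f). Check: (13x^2 + 5x + 10)·(9x^2 + 2x + 5) = 15x^4 + 3x^3 + 12x^2 + 11x + 16 ≡ 1 (mod x^3 + 4x^2 + 16x + 6).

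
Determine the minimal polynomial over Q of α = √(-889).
m_α(x) = x^2 + 889

α satisfies α^2 + 889 = 0, so x^2 + 889 annihilates α. Since d = -889 is squarefree and ≠ 1, it is not a perfect square in Q, so x^2 + 889 has no rational root and is therefore irreducible over Q (a degree-2 polynomial over a field is irreducible iff it has no root). Hence m_α(x) = x^2 + 889.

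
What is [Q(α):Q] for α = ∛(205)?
[Q(α):Q] = 3

The minimal polynomial of α is x^3 - 205, irreducible over Q since 205 is not a perfect cube (so x^3 - 205 has no rational root). Hence [Q(α):Q] = deg(m_α) = 3.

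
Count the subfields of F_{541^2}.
F_{541^2} has 2 subfields

The subfields of F_{p^n} are exactly the fields F_{p^d} for d | n (each is the fixed field of the unique index-d subgroup of Gal(F_{p^n}/F_p) ≅ Z/nZ). The divisors of n = 2 are {1, 2}, giving 2 subfields: F_{541^1}, F_{541^2}.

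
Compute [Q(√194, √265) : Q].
[Q(√194, √265) : Q] = 4

[Q(√194):Q] = 2 (min poly x^2 - 194, irreducible since 194 is squarefree > 1). For the top step, suppose √265 ∈ Q(√194), say √265 = c + d√194 with c, d ∈ Q. Squaring: 265 = c^2 + 194d^2 + 2cd√194. Since √194 ∉ Q this forces 2cd = 0. If d = 0 then √265 = c ∈ Q, contradicting 265 squarefree > 1. If c = 0 then 265 = 194d^2, so 194·265 = (194d)^2 is a perfect square in Q — but 194·265 = 51410 is not a perfect square (since 194 and 265 are distinct squarefree integers). Contradiction. Hence √265 ∉ Q(√194), so x^2 - 265 stays irreducible over Q(√194) and [Q(√194, √265) : Q(√194)] = 2. By the tower law, [Q(√194, √265) : Q] = 2 · 2 = 4.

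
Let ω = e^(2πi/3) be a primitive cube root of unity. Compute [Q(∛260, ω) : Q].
[Q(∛260, ω) : Q] = 6

[Q(∛260):Q] = 3 (min poly x^3 - 260, irreducible since 260 is not a perfect cube). [Q(ω):Q] = 2 (min poly x^2 + x + 1). Since Q(∛260) ⊂ R and ω ∉ R, we have ω ∉ Q(∛260), so x^2 + x + 1 remains irreducible over Q(∛260) and [Q(∛260, ω) : Q(∛260)] = 2. By the tower law, [Q(∛260, ω) : Q] = 3 · 2 = 6. (In fact Q(∛260, ω) is the splitting field of x^3 - 260 over Q.)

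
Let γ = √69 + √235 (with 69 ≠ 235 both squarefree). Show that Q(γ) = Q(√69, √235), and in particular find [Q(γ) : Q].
[Q(γ) : Q] = 4 (equivalently, Q(γ) = Q(√69, √235))

Obviously Q(γ) ⊆ Q(√69, √235), and [Q(√69, √235):Q] = 4 (since 69, 235 are distinct squarefree integers > 1 with 16215 not a perfect square). To show equality we compute the minimal polynomial of γ. From γ = √69 + √235: γ^2 = 69 + 2√(16215) + 235 = 304 + 2√(16215), so γ^2 - 304 = 2√(16215); squaring, (γ^2 - 304)^2 = 4·16215, i.e. γ^4 - 608γ^2 + 92416 - 64860 = 0, i.e. γ^4 - 608γ^2 + 27556 = 0. So γ is a root of x^4 - 608x^2 + 27556. This polynomial is irreducible over Q: it has no rational root (each ±√69 ± √235 is irrational), and any factorization into two quadratics over Q would force √(16215) ∈ Q (pairing opposite roots) or √69, √235 ∈ Q (other pairings), all impossible. Hence [Q(γ):Q] = 4 = [Q(√69, √235):Q], so Q(γ) = Q(√69, √235).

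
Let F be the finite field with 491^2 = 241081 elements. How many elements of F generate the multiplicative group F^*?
There are φ(241080) = 53760 primitive elements

F_q^* is cyclic of order q - 1 = 241080. A cyclic group of order m has exactly φ(m) generators. Here m = 241080 = 2^3 · 3 · 5 · 7^2 · 41, so the number of primitive elements is φ(241080) = 53760.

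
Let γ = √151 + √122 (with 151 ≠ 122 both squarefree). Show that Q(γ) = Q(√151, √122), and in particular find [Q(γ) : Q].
[Q(γ) : Q] = 4 (equivalently, Q(γ) = Q(√151, √122))

Obviously Q(γ) ⊆ Q(√151, √122), and [Q(√151, √122):Q] = 4 (since 151, 122 are distinct squarefree integers > 1 with 18422 not a perfect square). To show equality we compute the minimal polynomial of γ. From γ = √151 + √122: γ^2 = 151 + 2√(18422) + 122 = 273 + 2√(18422), so γ^2 - 273 = 2√(18422); squaring, (γ^2 - 273)^2 = 4·18422, i.e. γ^4 - 546γ^2 + 74529 - 73688 = 0, i.e. γ^4 - 546γ^2 + 841 = 0. So γ is a root of x^4 - 546x^2 + 841. This polynomial is irreducible over Q: it has no rational root (each ±√151 ± √122 is irrational), and any factorization into two quadratics over Q would force √(18422) ∈ Q (pairing opposite roots) or √151, √122 ∈ Q (other pairings), all impossible. Hence [Q(γ):Q] = 4 = [Q(√151, √122):Q], so Q(γ) = Q(√151, √122).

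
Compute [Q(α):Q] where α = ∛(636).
[Q(α):Q] = 3

The minimal polynomial of α is x^3 - 636, irreducible over Q since 636 is not a perfect cube (so x^3 - 636 has no rational root). Hence [Q(α):Q] = deg(m_α) = 3.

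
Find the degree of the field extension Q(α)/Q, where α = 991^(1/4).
[Q(α):Q] = 4

α is a root of x^4 - 991. By Eisenstein's criterion at the prime p = 991 (which divides the constant term 991 but p^2 = 982081 does not, since 991 is squarefree), x^4 - 991 is irreducible over Q. Hence [Q(α):Q] = 4.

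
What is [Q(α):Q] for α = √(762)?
[Q(α):Q] = 2

[Q(α):Q] equals the degree of the minimal polynomial of α. Here α^2 = 762 and x^2 - 762 is irreducible (d = 762 is squarefree, ≠ 1, hence not a square), so deg(m_α) = 2. Thus [Q(α):Q] = 2.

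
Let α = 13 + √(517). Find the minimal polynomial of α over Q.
m_α(x) = x^2 - 26x - 348

From α - 13 = √(517), squaring gives (α - 13)^2 = 517, i.e. α^2 - 26α + 169 = 517, so α^2 - 26α - 348 = 0. The discriminant of x^2 - 26x - 348 is (-26)^2 - 4·(-348) = 676 + 1392 = 2068, and 4·(517) is not a perfect square in Q since 517 is squarefree and ≠ 1. Hence x^2 - 26x - 348 is irreducible over Q and is the minimal polynomial of α.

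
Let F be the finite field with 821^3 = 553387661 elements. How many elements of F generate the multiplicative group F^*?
There are φ(553387660) = 183859200 primitive elements

F_q^* is cyclic of order q - 1 = 553387660. A cyclic group of order m has exactly φ(m) generators. Here m = 553387660 = 2^2 · 5 · 7 · 41 · 229 · 421, so the number of primitive elements is φ(553387660) = 183859200.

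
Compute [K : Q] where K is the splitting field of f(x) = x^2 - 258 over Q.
[K : Q] = 2

f(x) = x^2 - 258 factors as (x - √258)(x + √258). The splitting field is K = Q(√258). Since 258 is squarefree and > 1, it is not a perfect square, so x^2 - 258 is irreducible over Q and [Q(√258) : Q] = 2. Hence [K : Q] = 2.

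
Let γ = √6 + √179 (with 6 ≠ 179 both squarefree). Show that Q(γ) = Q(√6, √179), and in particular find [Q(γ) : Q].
[Q(γ) : Q] = 4 (equivalently, Q(γ) = Q(√6, √179))

Obviously Q(γ) ⊆ Q(√6, √179), and [Q(√6, √179):Q] = 4 (since 6, 179 are distinct squarefree integers > 1 with 1074 not a perfect square). To show equality we compute the minimal polynomial of γ. From γ = √6 + √179: γ^2 = 6 + 2√(1074) + 179 = 185 + 2√(1074), so γ^2 - 185 = 2√(1074); squaring, (γ^2 - 185)^2 = 4·1074, i.e. γ^4 - 370γ^2 + 34225 - 4296 = 0, i.e. γ^4 - 370γ^2 + 29929 = 0. So γ is a root of x^4 - 370x^2 + 29929. This polynomial is irreducible over Q: it has no rational root (each ±√6 ± √179 is irrational), and any factorization into two quadratics over Q would force √(1074) ∈ Q (pairing opposite roots) or √6, √179 ∈ Q (other pairings), all impossible. Hence [Q(γ):Q] = 4 = [Q(√6, √179):Q], so Q(γ) = Q(√6, √179).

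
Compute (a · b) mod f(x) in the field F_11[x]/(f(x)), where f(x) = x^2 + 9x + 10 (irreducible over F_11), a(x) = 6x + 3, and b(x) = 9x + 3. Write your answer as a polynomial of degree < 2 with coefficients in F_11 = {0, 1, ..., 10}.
a · b ≡ 10x + 8 (mod f(x))

Multiply in F_11[x]: a(x)·b(x) = (6x + 3)·(9x + 3) = 10x^2 + x + 9. This has degree ≥ 2, so divide by f(x) over F_11: 10x^2 + x + 9 = (10)·(x^2 + 9x + 10) + (10x + 8). Hence a·b ≡ 10x + 8 (mod f). (F_11[x]/(f) is a field with 11^2 = 121 elements since f is irreducible of degree 2.)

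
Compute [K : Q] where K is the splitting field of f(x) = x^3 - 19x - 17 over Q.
[K : Q] = 6

By the rational root test, any rational root of the monic integer polynomial f(x) = x^3 - 19x - 17 must be an integer dividing the constant term -17, i.e. one of ±{1, 17}. Evaluating: f(1) = -35, f(-1) = 1, f(17) = 4573, f(-17) = -4607; none is 0, so f has no rational root and is therefore irreducible over Q (a cubic with no linear factor over a field is irreducible). For an irreducible cubic, the Galois group is A_3 or S_3 according as the discriminant disc(f) = -4a^3 - 27b^2 = -4·(-19)^3 - 27·(-17)^2 = 19633 is or is not a square in Q. Here disc(f) = 19633 is not a perfect square in Q, so the Galois group of f over Q is not contained in A_3 and must be all of S_3. The splitting field has degree |S_3| = 6 over Q, so [K : Q] = 6.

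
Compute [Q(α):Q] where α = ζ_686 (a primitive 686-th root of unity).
[Q(α):Q] = 294

The minimal polynomial of ζ_686 over Q is the 686-th cyclotomic polynomial Φ_686(x), which is irreducible over Q and has degree φ(686) = 294. Hence [Q(α):Q] = φ(686) = 294.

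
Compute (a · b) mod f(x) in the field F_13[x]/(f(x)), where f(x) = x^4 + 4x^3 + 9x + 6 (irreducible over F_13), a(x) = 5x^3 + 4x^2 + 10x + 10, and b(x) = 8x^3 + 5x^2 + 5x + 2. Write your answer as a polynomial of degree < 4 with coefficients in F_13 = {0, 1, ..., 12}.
a · b ≡ 5x^3 + 2x^2 + 2x + 9 (mod f(x))

Multiply in F_13[x]: a(x)·b(x) = (5x^3 + 4x^2 + 10x + 10)·(8x^3 + 5x^2 + 5x + 2) = x^6 + 5x^5 + 8x^4 + 4x^3 + 4x^2 + 5x + 7. This has degree ≥ 4, so divide by f(x) over F_13: x^6 + 5x^5 + 8x^4 + 4x^3 + 4x^2 + 5x + 7 = (x^2 + x + 4)·(x^4 + 4x^3 + 9x + 6) + (5x^3 + 2x^2 + 2x + 9). Hence a·b ≡ 5x^3 + 2x^2 + 2x + 9 (mod f). (F_13[x]/(f) is a field with 13^4 = 28561 elements since f is irreducible of degree 4.)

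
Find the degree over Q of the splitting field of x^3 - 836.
[K : Q] = 6

The roots of x^3 - 836 are ∛836, ω∛836, ω^2∛836 where ω = e^(2πi/3) is a primitive cube root of unity, so K = Q(∛836, ω). Now [Q(∛836):Q] = 3 (since 836 is not a perfect cube, x^3 - 836 is irreducible) and [Q(ω):Q] = 2. Both 2 and 3 divide [K:Q], and [K:Q] ≤ 3·2 = 6, so [K:Q] = 6. (Equivalently: Q(∛836) ⊂ R but ω ∉ R, so [K : Q(∛836)] = 2.)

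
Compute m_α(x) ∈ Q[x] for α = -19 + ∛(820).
m_α(x) = x^3 + 57x^2 + 1083x + 6039

Set β = α + 19 = ∛(820), so β^3 = 820. Then (α + 19)^3 - 820 = 0, i.e. α is a root of g(x) = (x + 19)^3 - 820 = x^3 + 57x^2 + 1083x + 6039. Since g(x) = h(x + 19) where h(x) = x^3 - 820, and h is irreducible over Q (because 820 is not a perfect cube, so h has no rational root, and a monic cubic with no rational root is irreducible), g is also irreducible (irreducibility is preserved under the substitution x → x + 19). Hence m_α(x) = x^3 + 57x^2 + 1083x + 6039.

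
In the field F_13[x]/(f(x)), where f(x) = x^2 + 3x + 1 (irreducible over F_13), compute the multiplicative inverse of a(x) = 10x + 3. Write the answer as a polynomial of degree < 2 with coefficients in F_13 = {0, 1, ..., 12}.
a(x)^(-1) ≡ 7x + 2 (mod f(x))

Since f is irreducible over F_13, F_13[x]/(f) is a field and a(x) ≠ 0 has an inverse. Apply the extended Euclidean algorithm to f(x) and a(x) in F_13[x]: f(x) = (4x + 3)·a(x) + (5). The last nonzero remainder is the constant 5 = gcd(f, a) in F_13. Back-substituting through the division chain expresses 5 = s(x)·a(x) + t(x)·f(x) with s(x) ≡ 9x + 10 (mod f), so (9x + 10)·a(x) ≡ 5 (mod f). Multiplying by 5^(-1) ≡ 8 in F_13 gives a(x)^(-1) ≡ 8·(9x + 10) ≡ 7x + 2 (mod f). Check: (10x + 3)·(7x + 2) = 5x^2 + 2x + 6 ≡ 1 (mod x^2 + 3x + 1).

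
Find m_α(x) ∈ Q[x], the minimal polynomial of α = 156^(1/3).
m_α(x) = x^3 - 156

α satisfies α^3 = 156, so x^3 - 156 annihilates α. By the rational root test, a rational root p/q (in lowest terms) of x^3 - 156 would satisfy p^3 = 156 q^3, forcing q = 1 and p^3 = 156; but 156 is not a perfect cube, contradiction. A monic cubic over Q with no rational root is irreducible (any nontrivial factorization would include a linear factor). Hence x^3 - 156 is the minimal polynomial of α, and in particular [Q(α):Q] = 3.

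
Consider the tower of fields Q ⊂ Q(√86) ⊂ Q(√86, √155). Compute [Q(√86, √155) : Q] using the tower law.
[Q(√86, √155) : Q] = 4

[Q(√86):Q] = 2 (min poly x^2 - 86, irreducible since 86 is squarefree > 1). For the top step, suppose √155 ∈ Q(√86), say √155 = c + d√86 with c, d ∈ Q. Squaring: 155 = c^2 + 86d^2 + 2cd√86. Since √86 ∉ Q this forces 2cd = 0. If d = 0 then √155 = c ∈ Q, contradicting 155 squarefree > 1. If c = 0 then 155 = 86d^2, so 86·155 = (86d)^2 is a perfect square in Q — but 86·155 = 13330 is not a perfect square (since 86 and 155 are distinct squarefree integers). Contradiction. Hence √155 ∉ Q(√86), so x^2 - 155 stays irreducible over Q(√86) and [Q(√86, √155) : Q(√86)] = 2. By the tower law, [Q(√86, √155) : Q] = 2 · 2 = 4.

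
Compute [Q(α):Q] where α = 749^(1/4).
[Q(α):Q] = 4

α is a root of x^4 - 749. By Eisenstein's criterion at the prime p = 7 (which divides the constant term 749 but p^2 = 49 does not, since 749 is squarefree), x^4 - 749 is irreducible over Q. Hence [Q(α):Q] = 4.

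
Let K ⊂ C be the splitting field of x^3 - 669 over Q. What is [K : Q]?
[K : Q] = 6

The roots of x^3 - 669 are ∛669, ω∛669, ω^2∛669 where ω = e^(2πi/3) is a primitive cube root of unity, so K = Q(∛669, ω). Now [Q(∛669):Q] = 3 (since 669 is not a perfect cube, x^3 - 669 is irreducible) and [Q(ω):Q] = 2. Both 2 and 3 divide [K:Q], and [K:Q] ≤ 3·2 = 6, so [K:Q] = 6. (Equivalently: Q(∛669) ⊂ R but ω ∉ R, so [K : Q(∛669)] = 2.)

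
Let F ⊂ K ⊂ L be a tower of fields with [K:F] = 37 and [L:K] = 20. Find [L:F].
[L:F] = 740

The tower law says that for any tower of field extensions F ⊂ K ⊂ L with finite degrees, [L:F] = [L:K] · [K:F]. Here this gives [L:F] = 20 · 37 = 740.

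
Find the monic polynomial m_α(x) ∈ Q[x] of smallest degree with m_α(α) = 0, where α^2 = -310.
m_α(x) = x^2 + 310

α satisfies α^2 + 310 = 0, so x^2 + 310 annihilates α. Since d = -310 is squarefree and ≠ 1, it is not a perfect square in Q, so x^2 + 310 has no rational root and is therefore irreducible over Q (a degree-2 polynomial over a field is irreducible iff it has no root). Hence m_α(x) = x^2 + 310.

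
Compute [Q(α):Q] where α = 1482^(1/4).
[Q(α):Q] = 4

α is a root of x^4 - 1482. By Eisenstein's criterion at the prime p = 2 (which divides the constant term 1482 but p^2 = 4 does not, since 1482 is squarefree), x^4 - 1482 is irreducible over Q. Hence [Q(α):Q] = 4.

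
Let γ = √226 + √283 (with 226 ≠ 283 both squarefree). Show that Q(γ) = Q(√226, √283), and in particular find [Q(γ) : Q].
[Q(γ) : Q] = 4 (equivalently, Q(γ) = Q(√226, √283))

Obviously Q(γ) ⊆ Q(√226, √283), and [Q(√226, √283):Q] = 4 (since 226, 283 are distinct squarefree integers > 1 with 63958 not a perfect square). To show equality we compute the minimal polynomial of γ. From γ = √226 + √283: γ^2 = 226 + 2√(63958) + 283 = 509 + 2√(63958), so γ^2 - 509 = 2√(63958); squaring, (γ^2 - 509)^2 = 4·63958, i.e. γ^4 - 1018γ^2 + 259081 - 255832 = 0, i.e. γ^4 - 1018γ^2 + 3249 = 0. So γ is a root of x^4 - 1018x^2 + 3249. This polynomial is irreducible over Q: it has no rational root (each ±√226 ± √283 is irrational), and any factorization into two quadratics over Q would force √(63958) ∈ Q (pairing opposite roots) or √226, √283 ∈ Q (other pairings), all impossible. Hence [Q(γ):Q] = 4 = [Q(√226, √283):Q], so Q(γ) = Q(√226, √283).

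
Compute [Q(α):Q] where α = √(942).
[Q(α):Q] = 2

[Q(α):Q] equals the degree of the minimal polynomial of α. Here α^2 = 942 and x^2 - 942 is irreducible (d = 942 is squarefree, ≠ 1, hence not a square), so deg(m_α) = 2. Thus [Q(α):Q] = 2.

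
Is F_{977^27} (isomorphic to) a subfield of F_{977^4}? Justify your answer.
No: F_{977^27} is not a subfield of F_{977^4}

F_{p^m} embeds in F_{p^n} iff m | n. Here 27 ∤ 4 (since 4 = 0·27 + 4 with remainder 4 ≠ 0), so F_{977^27} is not a subfield of F_{977^4}. Equivalently: if it were, the tower law would give 27 = [F_{977^27}:F_977] dividing [F_{977^4}:F_977] = 4, contradiction.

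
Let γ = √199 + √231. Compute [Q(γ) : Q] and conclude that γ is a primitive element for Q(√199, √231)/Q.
[Q(γ) : Q] = 4 (equivalently, Q(γ) = Q(√199, √231))

Obviously Q(γ) ⊆ Q(√199, √231), and [Q(√199, √231):Q] = 4 (since 199, 231 are distinct squarefree integers > 1 with 45969 not a perfect square). To show equality we compute the minimal polynomial of γ. From γ = √199 + √231: γ^2 = 199 + 2√(45969) + 231 = 430 + 2√(45969), so γ^2 - 430 = 2√(45969); squaring, (γ^2 - 430)^2 = 4·45969, i.e. γ^4 - 860γ^2 + 184900 - 183876 = 0, i.e. γ^4 - 860γ^2 + 1024 = 0. So γ is a root of x^4 - 860x^2 + 1024. This polynomial is irreducible over Q: it has no rational root (each ±√199 ± √231 is irrational), and any factorization into two quadratics over Q would force √(45969) ∈ Q (pairing opposite roots) or √199, √231 ∈ Q (other pairings), all impossible. Hence [Q(γ):Q] = 4 = [Q(√199, √231):Q], so Q(γ) = Q(√199, √231).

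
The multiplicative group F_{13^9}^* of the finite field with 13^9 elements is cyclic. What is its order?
|F_{13^9}^*| = 10604499372

F_{13^9} has 13^9 = 10604499373 elements; its multiplicative group consists of all nonzero elements, so |F_{13^9}^*| = 10604499373 - 1 = 10604499372. (It is cyclic since any finite subgroup of the multiplicative group of a field is cyclic.)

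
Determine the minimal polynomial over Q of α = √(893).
m_α(x) = x^2 - 893

α satisfies α^2 - 893 = 0, so x^2 - 893 annihilates α. Since d = 893 is squarefree and ≠ 1, it is not a perfect square in Q, so x^2 - 893 has no rational root and is therefore irreducible over Q (a degree-2 polynomial over a field is irreducible iff it has no root). Hence m_α(x) = x^2 - 893.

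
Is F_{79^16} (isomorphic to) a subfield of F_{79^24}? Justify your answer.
No: F_{79^16} is not a subfield of F_{79^24}

F_{p^m} embeds in F_{p^n} iff m | n. Here 16 ∤ 24 (since 24 = 1·16 + 8 with remainder 8 ≠ 0), so F_{79^16} is not a subfield of F_{79^24}. Equivalently: if it were, the tower law would give 16 = [F_{79^16}:F_79] dividing [F_{79^24}:F_79] = 24, contradiction.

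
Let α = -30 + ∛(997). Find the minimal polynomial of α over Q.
m_α(x) = x^3 + 90x^2 + 2700x + 26003

Set β = α + 30 = ∛(997), so β^3 = 997. Then (α + 30)^3 - 997 = 0, i.e. α is a root of g(x) = (x + 30)^3 - 997 = x^3 + 90x^2 + 2700x + 26003. Since g(x) = h(x + 30) where h(x) = x^3 - 997, and h is irreducible over Q (because 997 is not a perfect cube, so h has no rational root, and a monic cubic with no rational root is irreducible), g is also irreducible (irreducibility is preserved under the substitution x → x + 30). Hence m_α(x) = x^3 + 90x^2 + 2700x + 26003.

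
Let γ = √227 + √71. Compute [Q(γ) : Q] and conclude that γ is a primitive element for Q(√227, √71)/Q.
[Q(γ) : Q] = 4 (equivalently, Q(γ) = Q(√227, √71))

Obviously Q(γ) ⊆ Q(√227, √71), and [Q(√227, √71):Q] = 4 (since 227, 71 are distinct squarefree integers > 1 with 16117 not a perfect square). To show equality we compute the minimal polynomial of γ. From γ = √227 + √71: γ^2 = 227 + 2√(16117) + 71 = 298 + 2√(16117), so γ^2 - 298 = 2√(16117); squaring, (γ^2 - 298)^2 = 4·16117, i.e. γ^4 - 596γ^2 + 88804 - 64468 = 0, i.e. γ^4 - 596γ^2 + 24336 = 0. So γ is a root of x^4 - 596x^2 + 24336. This polynomial is irreducible over Q: it has no rational root (each ±√227 ± √71 is irrational), and any factorization into two quadratics over Q would force √(16117) ∈ Q (pairing opposite roots) or √227, √71 ∈ Q (other pairings), all impossible. Hence [Q(γ):Q] = 4 = [Q(√227, √71):Q], so Q(γ) = Q(√227, √71).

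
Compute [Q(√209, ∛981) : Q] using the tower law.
[Q(√209, ∛981) : Q] = 6

Let L = Q(√209, ∛981). Since Q(√209) ⊂ L and [Q(√209):Q] = 2, the tower law gives 2 | [L:Q]. Likewise Q(∛981) ⊂ L with [Q(∛981):Q] = 3 (because 981 is not a perfect cube), so 3 | [L:Q]. As gcd(2,3) = 1, [L:Q] is divisible by 6. Conversely L is generated over Q by √209 and ∛981, so [L:Q] ≤ 2·3 = 6. Therefore [Q(√209, ∛981) : Q] = 6.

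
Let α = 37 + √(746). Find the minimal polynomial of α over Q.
m_α(x) = x^2 - 74x + 623

From α - 37 = √(746), squaring gives (α - 37)^2 = 746, i.e. α^2 - 74α + 1369 = 746, so α^2 - 74α + 623 = 0. The discriminant of x^2 - 74x + 623 is (-74)^2 - 4·(623) = 5476 - 2492 = 2984, and 4·(746) is not a perfect square in Q since 746 is squarefree and ≠ 1. Hence x^2 - 74x + 623 is irreducible over Q and is the minimal polynomial of α.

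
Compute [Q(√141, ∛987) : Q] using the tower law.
[Q(√141, ∛987) : Q] = 6

Let L = Q(√141, ∛987). Since Q(√141) ⊂ L and [Q(√141):Q] = 2, the tower law gives 2 | [L:Q]. Likewise Q(∛987) ⊂ L with [Q(∛987):Q] = 3 (because 987 is not a perfect cube), so 3 | [L:Q]. As gcd(2,3) = 1, [L:Q] is divisible by 6. Conversely L is generated over Q by √141 and ∛987, so [L:Q] ≤ 2·3 = 6. Therefore [Q(√141, ∛987) : Q] = 6.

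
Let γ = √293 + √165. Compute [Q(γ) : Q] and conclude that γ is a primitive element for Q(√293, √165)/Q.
[Q(γ) : Q] = 4 (equivalently, Q(γ) = Q(√293, √165))

Obviously Q(γ) ⊆ Q(√293, √165), and [Q(√293, √165):Q] = 4 (since 293, 165 are distinct squarefree integers > 1 with 48345 not a perfect square). To show equality we compute the minimal polynomial of γ. From γ = √293 + √165: γ^2 = 293 + 2√(48345) + 165 = 458 + 2√(48345), so γ^2 - 458 = 2√(48345); squaring, (γ^2 - 458)^2 = 4·48345, i.e. γ^4 - 916γ^2 + 209764 - 193380 = 0, i.e. γ^4 - 916γ^2 + 16384 = 0. So γ is a root of x^4 - 916x^2 + 16384. This polynomial is irreducible over Q: it has no rational root (each ±√293 ± √165 is irrational), and any factorization into two quadratics over Q would force √(48345) ∈ Q (pairing opposite roots) or √293, √165 ∈ Q (other pairings), all impossible. Hence [Q(γ):Q] = 4 = [Q(√293, √165):Q], so Q(γ) = Q(√293, √165).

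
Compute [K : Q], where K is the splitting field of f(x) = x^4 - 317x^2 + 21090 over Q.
[K : Q] = 4

Solving the quadratic in x^2: x^2 = (317 ± √(317^2 - 4·21090))/2 = (317 ± √16129)/2 = (317 ± 127)/2, giving x^2 = 222 or x^2 = 95. So f(x) = (x^2 - 222)(x^2 - 95) and the roots of f are ±√222, ±√95. Hence the splitting field is K = Q(√222, √95). Since 222 and 95 are distinct squarefree integers > 1, their product 21090 is not a perfect square, so √95 ∉ Q(√222). By the tower law [K:Q] = [Q(√222,√95):Q(√222)] · [Q(√222):Q] = 2 · 2 = 4.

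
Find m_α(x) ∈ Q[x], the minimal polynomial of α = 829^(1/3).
m_α(x) = x^3 - 829

α satisfies α^3 = 829, so x^3 - 829 annihilates α. By the rational root test, a rational root p/q (in lowest terms) of x^3 - 829 would satisfy p^3 = 829 q^3, forcing q = 1 and p^3 = 829; but 829 is not a perfect cube, contradiction. A monic cubic over Q with no rational root is irreducible (any nontrivial factorization would include a linear factor). Hence x^3 - 829 is the minimal polynomial of α, and in particular [Q(α):Q] = 3.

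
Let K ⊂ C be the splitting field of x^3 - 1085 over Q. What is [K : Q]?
[K : Q] = 6

The roots of x^3 - 1085 are ∛1085, ω∛1085, ω^2∛1085 where ω = e^(2πi/3) is a primitive cube root of unity, so K = Q(∛1085, ω). Now [Q(∛1085):Q] = 3 (since 1085 is not a perfect cube, x^3 - 1085 is irreducible) and [Q(ω):Q] = 2. Both 2 and 3 divide [K:Q], and [K:Q] ≤ 3·2 = 6, so [K:Q] = 6. (Equivalently: Q(∛1085) ⊂ R but ω ∉ R, so [K : Q(∛1085)] = 2.)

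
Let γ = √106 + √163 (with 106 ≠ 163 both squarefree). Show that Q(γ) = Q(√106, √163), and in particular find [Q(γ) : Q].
[Q(γ) : Q] = 4 (equivalently, Q(γ) = Q(√106, √163))

Obviously Q(γ) ⊆ Q(√106, √163), and [Q(√106, √163):Q] = 4 (since 106, 163 are distinct squarefree integers > 1 with 17278 not a perfect square). To show equality we compute the minimal polynomial of γ. From γ = √106 + √163: γ^2 = 106 + 2√(17278) + 163 = 269 + 2√(17278), so γ^2 - 269 = 2√(17278); squaring, (γ^2 - 269)^2 = 4·17278, i.e. γ^4 - 538γ^2 + 72361 - 69112 = 0, i.e. γ^4 - 538γ^2 + 3249 = 0. So γ is a root of x^4 - 538x^2 + 3249. This polynomial is irreducible over Q: it has no rational root (each ±√106 ± √163 is irrational), and any factorization into two quadratics over Q would force √(17278) ∈ Q (pairing opposite roots) or √106, √163 ∈ Q (other pairings), all impossible. Hence [Q(γ):Q] = 4 = [Q(√106, √163):Q], so Q(γ) = Q(√106, √163).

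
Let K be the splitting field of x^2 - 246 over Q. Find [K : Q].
[K : Q] = 2

f(x) = x^2 - 246 factors as (x - √246)(x + √246). The splitting field is K = Q(√246). Since 246 is squarefree and > 1, it is not a perfect square, so x^2 - 246 is irreducible over Q and [Q(√246) : Q] = 2. Hence [K : Q] = 2.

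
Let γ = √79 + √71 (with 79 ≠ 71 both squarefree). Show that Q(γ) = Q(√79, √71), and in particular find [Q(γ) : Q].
[Q(γ) : Q] = 4 (equivalently, Q(γ) = Q(√79, √71))

Obviously Q(γ) ⊆ Q(√79, √71), and [Q(√79, √71):Q] = 4 (since 79, 71 are distinct squarefree integers > 1 with 5609 not a perfect square). To show equality we compute the minimal polynomial of γ. From γ = √79 + √71: γ^2 = 79 + 2√(5609) + 71 = 150 + 2√(5609), so γ^2 - 150 = 2√(5609); squaring, (γ^2 - 150)^2 = 4·5609, i.e. γ^4 - 300γ^2 + 22500 - 22436 = 0, i.e. γ^4 - 300γ^2 + 64 = 0. So γ is a root of x^4 - 300x^2 + 64. This polynomial is irreducible over Q: it has no rational root (each ±√79 ± √71 is irrational), and any factorization into two quadratics over Q would force √(5609) ∈ Q (pairing opposite roots) or √79, √71 ∈ Q (other pairings), all impossible. Hence [Q(γ):Q] = 4 = [Q(√79, √71):Q], so Q(γ) = Q(√79, √71).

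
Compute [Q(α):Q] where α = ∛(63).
[Q(α):Q] = 3

The minimal polynomial of α is x^3 - 63, irreducible over Q since 63 is not a perfect cube (so x^3 - 63 has no rational root). Hence [Q(α):Q] = deg(m_α) = 3.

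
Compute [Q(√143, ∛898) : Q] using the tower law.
[Q(√143, ∛898) : Q] = 6

Let L = Q(√143, ∛898). Since Q(√143) ⊂ L and [Q(√143):Q] = 2, the tower law gives 2 | [L:Q]. Likewise Q(∛898) ⊂ L with [Q(∛898):Q] = 3 (because 898 is not a perfect cube), so 3 | [L:Q]. As gcd(2,3) = 1, [L:Q] is divisible by 6. Conversely L is generated over Q by √143 and ∛898, so [L:Q] ≤ 2·3 = 6. Therefore [Q(√143, ∛898) : Q] = 6.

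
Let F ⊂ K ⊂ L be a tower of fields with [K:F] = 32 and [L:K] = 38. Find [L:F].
[L:F] = 1216

The tower law says that for any tower of field extensions F ⊂ K ⊂ L with finite degrees, [L:F] = [L:K] · [K:F]. Here this gives [L:F] = 38 · 32 = 1216.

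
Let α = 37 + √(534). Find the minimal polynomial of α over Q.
m_α(x) = x^2 - 74x + 835

From α - 37 = √(534), squaring gives (α - 37)^2 = 534, i.e. α^2 - 74α + 1369 = 534, so α^2 - 74α + 835 = 0. The discriminant of x^2 - 74x + 835 is (-74)^2 - 4·(835) = 5476 - 3340 = 2136, and 4·(534) is not a perfect square in Q since 534 is squarefree and ≠ 1. Hence x^2 - 74x + 835 is irreducible over Q and is the minimal polynomial of α.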